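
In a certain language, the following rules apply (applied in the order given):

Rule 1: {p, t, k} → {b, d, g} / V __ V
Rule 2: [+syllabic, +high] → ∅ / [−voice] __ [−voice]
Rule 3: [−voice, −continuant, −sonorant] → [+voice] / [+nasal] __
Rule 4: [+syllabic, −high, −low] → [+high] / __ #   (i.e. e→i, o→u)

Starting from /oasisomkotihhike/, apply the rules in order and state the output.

oassomgodihhigi

Rule 1 (intervocalic voicing): /t/ is a voiceless stop between vowels /o/ and /i/, so it voices to [d]. /k/ is a voiceless stop between vowels /i/ and /e/, so it voices to [g]. /oasisomkotihhike/ → oasisomkodihhige.
Rule 2 (high vowel syncope): /i/ is a high vowel flanked by voiceless consonants /s/ and /s/, so it deletes. /oasisomkodihhige/ → oassomkodihhige.
Rule 3 (post-nasal voicing): /k/ is a voiceless stop immediately after the nasal /m/, so it voices to [g]. /oassomkodihhige/ → oassomgodihhige.
Rule 4 (final vowel raising): /e/ is a mid vowel in word-final position, so it raises to [i]. /oassomgodihhige/ → oassomgodihhigi.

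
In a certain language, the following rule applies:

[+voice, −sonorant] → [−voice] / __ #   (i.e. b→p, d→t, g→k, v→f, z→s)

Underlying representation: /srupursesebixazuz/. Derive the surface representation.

srupursesebixazus

Scanning /srupursesebixazuz/: /b/ at position 11 is not in the conditioning environment; /z/ at position 15 is not in the conditioning environment; /z/ is a voiced obstruent in word-final position, so it devoices to [s].
Result: [srupursesebixazus].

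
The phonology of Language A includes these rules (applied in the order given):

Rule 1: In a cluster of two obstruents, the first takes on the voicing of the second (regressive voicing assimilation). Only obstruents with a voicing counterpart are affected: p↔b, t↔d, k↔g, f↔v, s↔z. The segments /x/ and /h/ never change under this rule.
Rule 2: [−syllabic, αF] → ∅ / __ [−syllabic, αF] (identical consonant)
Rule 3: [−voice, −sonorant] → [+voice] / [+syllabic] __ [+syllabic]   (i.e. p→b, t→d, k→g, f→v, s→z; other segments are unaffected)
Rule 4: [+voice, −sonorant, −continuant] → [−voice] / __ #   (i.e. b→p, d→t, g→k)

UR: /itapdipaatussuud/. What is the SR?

Rule 1 (regressive voicing assimilation): /p/ precedes the voiced obstruent /d/, so it voices to [b] by assimilation. /itapdipaatussuud/ → itabdipaatussuud.
Rule 2 (degemination): /ss/ is a geminate; the first /s/ deletes. /itabdipaatussuud/ → itabdipaatusuud.
Rule 3 (intervocalic voicing): /t/ is a voiceless obstruent between vowels /i/ and /a/, so it voices to [d]. /p/ is a voiceless obstruent between vowels /i/ and /a/, so it voices to [b]. /t/ is a voiceless obstruent between vowels /a/ and /u/, so it voices to [d]. /s/ is a voiceless obstruent between vowels /u/ and /u/, so it voices to [z]. /itabdipaatusuud/ → idabdibaaduzuud.
Rule 4 (final devoicing): /d/ is a voiced stop in word-final position, so it devoices to [t]. /idabdibaaduzuud/ → idabdibaaduzuut.

idabdibaaduzuut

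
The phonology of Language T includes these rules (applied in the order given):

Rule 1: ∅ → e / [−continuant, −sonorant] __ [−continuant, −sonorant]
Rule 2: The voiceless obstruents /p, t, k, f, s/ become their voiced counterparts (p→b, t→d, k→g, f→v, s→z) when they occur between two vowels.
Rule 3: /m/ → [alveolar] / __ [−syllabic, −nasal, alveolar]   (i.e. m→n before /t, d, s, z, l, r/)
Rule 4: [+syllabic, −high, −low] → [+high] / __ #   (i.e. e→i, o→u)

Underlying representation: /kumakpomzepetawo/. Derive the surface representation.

Rule 1 (stop-cluster e-epenthesis): /k/ and /p/ form a stop–stop cluster, so [e] is inserted between them. /kumakpomzepetawo/ → kumakepomzepetawo.
Rule 2 (intervocalic voicing): /k/ is a voiceless obstruent between vowels /a/ and /e/, so it voices to [g]. /p/ is a voiceless obstruent between vowels /e/ and /o/, so it voices to [b]. /p/ is a voiceless obstruent between vowels /e/ and /e/, so it voices to [b]. /t/ is a voiceless obstruent between vowels /e/ and /a/, so it voices to [d]. /kumakepomzepetawo/ → kumagebomzebedawo.
Rule 3 (nasal place assimilation): /m/ precedes the alveolar consonant /z/, so it assimilates in place to [n]. /kumagebomzebedawo/ → kumagebonzebedawo.
Rule 4 (final vowel raising): /o/ is a mid vowel in word-final position, so it raises to [u]. /kumagebonzebedawo/ → kumagebonzebedawu.

kumagebonzebedawu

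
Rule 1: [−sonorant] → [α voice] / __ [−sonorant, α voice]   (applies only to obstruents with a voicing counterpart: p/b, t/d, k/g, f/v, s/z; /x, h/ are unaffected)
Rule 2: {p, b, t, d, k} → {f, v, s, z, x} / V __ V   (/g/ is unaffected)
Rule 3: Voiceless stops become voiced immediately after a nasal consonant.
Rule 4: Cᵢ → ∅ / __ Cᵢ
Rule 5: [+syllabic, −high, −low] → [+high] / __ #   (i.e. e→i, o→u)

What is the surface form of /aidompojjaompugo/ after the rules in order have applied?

aizombojaombugu

Rule 1 (regressive voicing assimilation): no segment meets the environment; /aidompojjaompugo/ is unchanged.
Rule 2 (intervocalic spirantization): /d/ is a stop between vowels /i/ and /o/, so it spirantizes to the fricative [z]. /aidompojjaompugo/ → aizompojjaompugo.
Rule 3 (post-nasal voicing): /p/ is a voiceless stop immediately after the nasal /m/, so it voices to [b]. /p/ is a voiceless stop immediately after the nasal /m/, so it voices to [b]. /aizompojjaompugo/ → aizombojjaombugo.
Rule 4 (degemination): /jj/ is a geminate; the first /j/ deletes. /aizombojjaombugo/ → aizombojaombugo.
Rule 5 (final vowel raising): /o/ is a mid vowel in word-final position, so it raises to [u]. /aizombojaombugo/ → aizombojaombugu.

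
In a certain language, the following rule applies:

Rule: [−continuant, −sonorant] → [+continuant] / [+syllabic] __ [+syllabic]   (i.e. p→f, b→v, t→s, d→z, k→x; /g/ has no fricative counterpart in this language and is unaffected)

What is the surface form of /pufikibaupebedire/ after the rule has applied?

pufixivaufevezire

/k/ is a stop between vowels /i/ and /i/, so it spirantizes to the fricative [x].
/b/ is a stop between vowels /i/ and /a/, so it spirantizes to the fricative [v].
/p/ is a stop between vowels /u/ and /e/, so it spirantizes to the fricative [f].
/b/ is a stop between vowels /e/ and /e/, so it spirantizes to the fricative [v].
/d/ is a stop between vowels /e/ and /i/, so it spirantizes to the fricative [z].
The other instance of /p/ does not occur in the required environment and remains unchanged.
Surface form: [pufixivaufevezire].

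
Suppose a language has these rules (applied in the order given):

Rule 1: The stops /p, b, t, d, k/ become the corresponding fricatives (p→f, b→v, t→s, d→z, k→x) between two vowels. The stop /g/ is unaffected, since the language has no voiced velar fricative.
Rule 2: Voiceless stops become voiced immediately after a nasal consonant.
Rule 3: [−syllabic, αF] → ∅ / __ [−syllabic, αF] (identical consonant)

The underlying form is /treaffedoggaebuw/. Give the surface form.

Rule 1 (intervocalic spirantization): /d/ is a stop between vowels /e/ and /o/, so it spirantizes to the fricative [z]. /b/ is a stop between vowels /e/ and /u/, so it spirantizes to the fricative [v]. /treaffedoggaebuw/ → treaffezoggaevuw.
Rule 2 (post-nasal voicing): no segment meets the environment; /treaffezoggaevuw/ is unchanged.
Rule 3 (degemination): /ff/ is a geminate; the first /f/ deletes. /gg/ is a geminate; the first /g/ deletes. /treaffezoggaevuw/ → treafezogaevuw.

treafezogaevuw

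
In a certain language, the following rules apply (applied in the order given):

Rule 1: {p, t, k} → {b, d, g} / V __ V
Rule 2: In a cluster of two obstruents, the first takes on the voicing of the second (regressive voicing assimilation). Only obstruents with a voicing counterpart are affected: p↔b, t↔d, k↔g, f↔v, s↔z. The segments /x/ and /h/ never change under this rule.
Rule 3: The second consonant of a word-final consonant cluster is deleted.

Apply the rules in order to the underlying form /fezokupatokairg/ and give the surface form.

Rule 1 (intervocalic voicing): /k/ is a voiceless stop between vowels /o/ and /u/, so it voices to [g]. /p/ is a voiceless stop between vowels /u/ and /a/, so it voices to [b]. /t/ is a voiceless stop between vowels /a/ and /o/, so it voices to [d]. /k/ is a voiceless stop between vowels /o/ and /a/, so it voices to [g]. /fezokupatokairg/ → fezogubadogairg.
Rule 2 (regressive voicing assimilation): no segment meets the environment; /fezogubadogairg/ is unchanged.
Rule 3 (final cluster simplification): /g/ is the second consonant of a word-final cluster /rg/, so it deletes. /fezogubadogairg/ → fezogubadogair.

fezogubadogair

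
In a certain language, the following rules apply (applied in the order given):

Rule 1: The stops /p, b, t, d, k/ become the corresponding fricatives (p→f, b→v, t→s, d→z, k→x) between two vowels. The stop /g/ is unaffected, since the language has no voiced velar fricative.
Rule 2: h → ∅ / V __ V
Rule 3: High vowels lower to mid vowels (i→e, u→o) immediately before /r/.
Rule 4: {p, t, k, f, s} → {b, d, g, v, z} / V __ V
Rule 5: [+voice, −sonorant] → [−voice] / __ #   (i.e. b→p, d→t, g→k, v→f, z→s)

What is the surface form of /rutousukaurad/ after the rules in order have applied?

Rule 1 (intervocalic spirantization): /t/ is a stop between vowels /u/ and /o/, so it spirantizes to the fricative [s]. /k/ is a stop between vowels /u/ and /a/, so it spirantizes to the fricative [x]. /rutousukaurad/ → rusousuxaurad.
Rule 2 (intervocalic h-deletion): no segment meets the environment; /rusousuxaurad/ is unchanged.
Rule 3 (pre-rhotic lowering): /u/ is a high vowel immediately before /r/, so it lowers to [o]. /rusousuxaurad/ → rusousuxaorad.
Rule 4 (intervocalic voicing): /s/ is a voiceless obstruent between vowels /u/ and /o/, so it voices to [z]. /s/ is a voiceless obstruent between vowels /u/ and /u/, so it voices to [z]. /rusousuxaorad/ → ruzouzuxaorad.
Rule 5 (final devoicing): /d/ is a voiced obstruent in word-final position, so it devoices to [t]. /ruzouzuxaorad/ → ruzouzuxaorat.

ruzouzuxaorat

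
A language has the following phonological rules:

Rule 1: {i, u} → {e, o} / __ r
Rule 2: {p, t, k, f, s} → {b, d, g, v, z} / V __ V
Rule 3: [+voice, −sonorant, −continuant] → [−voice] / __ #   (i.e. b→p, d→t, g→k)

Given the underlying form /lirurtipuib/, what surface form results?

Rule 1 (pre-rhotic lowering): /i/ is a high vowel immediately before /r/, so it lowers to [e]. /u/ is a high vowel immediately before /r/, so it lowers to [o]. /lirurtipuib/ → lerortipuib.
Rule 2 (intervocalic voicing): /p/ is a voiceless obstruent between vowels /i/ and /u/, so it voices to [b]. /lerortipuib/ → lerortibuib.
Rule 3 (final devoicing): /b/ is a voiced stop in word-final position, so it devoices to [p]. /lerortibuib/ → lerortibuip.

lerortibuip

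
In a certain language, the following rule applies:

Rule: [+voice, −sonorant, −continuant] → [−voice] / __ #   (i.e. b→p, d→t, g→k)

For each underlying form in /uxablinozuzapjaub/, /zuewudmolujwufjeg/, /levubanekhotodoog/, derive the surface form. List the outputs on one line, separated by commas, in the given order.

uxablinozuzapjaup, zuewudmolujwufjek, levubanekhotodook

/uxablinozuzapjaub/: /b/ is a voiced stop in word-final position, so it devoices to [p]. → [uxablinozuzapjaup].
/zuewudmolujwufjeg/: /g/ is a voiced stop in word-final position, so it devoices to [k]. → [zuewudmolujwufjek].
/levubanekhotodoog/: /g/ is a voiced stop in word-final position, so it devoices to [k]. → [levubanekhotodook].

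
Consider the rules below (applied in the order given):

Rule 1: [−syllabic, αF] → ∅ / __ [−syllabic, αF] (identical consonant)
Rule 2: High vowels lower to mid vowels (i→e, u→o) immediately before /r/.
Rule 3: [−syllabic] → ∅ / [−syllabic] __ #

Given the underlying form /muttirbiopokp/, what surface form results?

Rule 1 (degemination): /tt/ is a geminate; the first /t/ deletes. /muttirbiopokp/ → mutirbiopokp.
Rule 2 (pre-rhotic lowering): /i/ is a high vowel immediately before /r/, so it lowers to [e]. /mutirbiopokp/ → muterbiopokp.
Rule 3 (final cluster simplification): /p/ is the second consonant of a word-final cluster /kp/, so it deletes. /muterbiopokp/ → muterbiopok.

muterbiopok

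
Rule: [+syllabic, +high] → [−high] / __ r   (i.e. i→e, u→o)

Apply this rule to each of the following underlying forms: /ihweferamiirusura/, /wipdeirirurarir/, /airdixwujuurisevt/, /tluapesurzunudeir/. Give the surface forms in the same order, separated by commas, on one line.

/ihweferamiirusura/: /i/ is a high vowel immediately before /r/, so it lowers to [e]. /u/ is a high vowel immediately before /r/, so it lowers to [o]. → [ihweferamierusora].
/wipdeirirurarir/: /i/ is a high vowel immediately before /r/, so it lowers to [e]. /i/ is a high vowel immediately before /r/, so it lowers to [e]. /u/ is a high vowel immediately before /r/, so it lowers to [o]. /i/ is a high vowel immediately before /r/, so it lowers to [e]. → [wipdeererorarer].
/airdixwujuurisevt/: /i/ is a high vowel immediately before /r/, so it lowers to [e]. /u/ is a high vowel immediately before /r/, so it lowers to [o]. → [aerdixwujuorisevt].
/tluapesurzunudeir/: /u/ is a high vowel immediately before /r/, so it lowers to [o]. /i/ is a high vowel immediately before /r/, so it lowers to [e]. → [tluapesorzunudeer].

ihweferamierusora, wipdeererorarer, aerdixwujuorisevt, tluapesorzunudeer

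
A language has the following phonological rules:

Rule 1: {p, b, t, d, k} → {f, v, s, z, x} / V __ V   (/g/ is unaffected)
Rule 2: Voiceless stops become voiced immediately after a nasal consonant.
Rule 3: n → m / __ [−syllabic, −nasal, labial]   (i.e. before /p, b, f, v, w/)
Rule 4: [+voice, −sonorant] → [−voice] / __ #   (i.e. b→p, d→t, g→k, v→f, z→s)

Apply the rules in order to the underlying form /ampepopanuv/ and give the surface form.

Rule 1 (intervocalic spirantization): /p/ is a stop between vowels /e/ and /o/, so it spirantizes to the fricative [f]. /p/ is a stop between vowels /o/ and /a/, so it spirantizes to the fricative [f]. /ampepopanuv/ → ampefofanuv.
Rule 2 (post-nasal voicing): /p/ is a voiceless stop immediately after the nasal /m/, so it voices to [b]. /ampefofanuv/ → ambefofanuv.
Rule 3 (nasal place assimilation): no segment meets the environment; /ambefofanuv/ is unchanged.
Rule 4 (final devoicing): /v/ is a voiced obstruent in word-final position, so it devoices to [f]. /ambefofanuv/ → ambefofanuf.

ambefofanuf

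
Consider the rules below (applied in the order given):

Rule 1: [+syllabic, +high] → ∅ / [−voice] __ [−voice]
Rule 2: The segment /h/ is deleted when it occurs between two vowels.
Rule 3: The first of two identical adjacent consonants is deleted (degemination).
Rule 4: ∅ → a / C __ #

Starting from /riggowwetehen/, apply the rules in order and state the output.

rigoweteena

Rule 1 (high vowel syncope): no segment meets the environment; /riggowwetehen/ is unchanged.
Rule 2 (intervocalic h-deletion): /h/ occurs between vowels /e/ and /e/, so it deletes. /riggowwetehen/ → riggowweteen.
Rule 3 (degemination): /gg/ is a geminate; the first /g/ deletes. /ww/ is a geminate; the first /w/ deletes. /riggowweteen/ → rigoweteen.
Rule 4 (final a-epenthesis): the form ends in the consonant /n/, so [a] is inserted word-finally. /rigoweteen/ → rigoweteena.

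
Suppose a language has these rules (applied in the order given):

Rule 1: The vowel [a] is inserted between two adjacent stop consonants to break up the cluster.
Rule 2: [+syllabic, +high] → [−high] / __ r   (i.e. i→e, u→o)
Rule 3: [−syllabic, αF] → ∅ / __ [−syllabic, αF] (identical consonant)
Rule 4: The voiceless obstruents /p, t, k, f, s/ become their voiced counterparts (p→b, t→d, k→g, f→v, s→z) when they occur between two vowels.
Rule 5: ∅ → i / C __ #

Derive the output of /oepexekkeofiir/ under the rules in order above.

Rule 1 (stop-cluster a-epenthesis): /k/ and /k/ form a stop–stop cluster, so [a] is inserted between them. /oepexekkeofiir/ → oepexekakeofiir.
Rule 2 (pre-rhotic lowering): /i/ is a high vowel immediately before /r/, so it lowers to [e]. /oepexekakeofiir/ → oepexekakeofier.
Rule 3 (degemination): no segment meets the environment; /oepexekakeofier/ is unchanged.
Rule 4 (intervocalic voicing): /p/ is a voiceless obstruent between vowels /e/ and /e/, so it voices to [b]. /k/ is a voiceless obstruent between vowels /e/ and /a/, so it voices to [g]. /k/ is a voiceless obstruent between vowels /a/ and /e/, so it voices to [g]. /f/ is a voiceless obstruent between vowels /o/ and /i/, so it voices to [v]. /oepexekakeofier/ → oebexegageovier.
Rule 5 (final i-epenthesis): the form ends in the consonant /r/, so [i] is inserted word-finally. /oebexegageovier/ → oebexegageovieri.

oebexegageovieri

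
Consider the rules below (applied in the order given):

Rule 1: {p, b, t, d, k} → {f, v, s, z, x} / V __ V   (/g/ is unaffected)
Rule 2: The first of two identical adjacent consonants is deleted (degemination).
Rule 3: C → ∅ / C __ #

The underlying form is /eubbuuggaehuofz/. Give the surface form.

eubuugaehuof

Rule 1 (intervocalic spirantization): no segment meets the environment; /eubbuuggaehuofz/ is unchanged.
Rule 2 (degemination): /bb/ is a geminate; the first /b/ deletes. /gg/ is a geminate; the first /g/ deletes. /eubbuuggaehuofz/ → eubuugaehuofz.
Rule 3 (final cluster simplification): /z/ is the second consonant of a word-final cluster /fz/, so it deletes. /eubuugaehuofz/ → eubuugaehuof.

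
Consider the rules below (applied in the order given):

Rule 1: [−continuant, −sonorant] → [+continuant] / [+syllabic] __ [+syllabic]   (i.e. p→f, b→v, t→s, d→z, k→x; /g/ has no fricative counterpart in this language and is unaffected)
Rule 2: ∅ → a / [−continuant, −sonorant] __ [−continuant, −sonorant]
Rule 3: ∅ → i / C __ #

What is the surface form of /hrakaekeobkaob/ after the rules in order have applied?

hraxaexeobakaobi

Rule 1 (intervocalic spirantization): /k/ is a stop between vowels /a/ and /a/, so it spirantizes to the fricative [x]. /k/ is a stop between vowels /e/ and /e/, so it spirantizes to the fricative [x]. /hrakaekeobkaob/ → hraxaexeobkaob.
Rule 2 (stop-cluster a-epenthesis): /b/ and /k/ form a stop–stop cluster, so [a] is inserted between them. /hraxaexeobkaob/ → hraxaexeobakaob.
Rule 3 (final i-epenthesis): the form ends in the consonant /b/, so [i] is inserted word-finally. /hraxaexeobakaob/ → hraxaexeobakaobi.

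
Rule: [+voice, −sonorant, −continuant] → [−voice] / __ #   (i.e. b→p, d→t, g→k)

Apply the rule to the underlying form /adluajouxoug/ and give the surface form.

adluajouxouk

Scanning /adluajouxoug/: /d/ at position 2 is not in the conditioning environment; /g/ is a voiced stop in word-final position, so it devoices to [k].
Result: [adluajouxouk].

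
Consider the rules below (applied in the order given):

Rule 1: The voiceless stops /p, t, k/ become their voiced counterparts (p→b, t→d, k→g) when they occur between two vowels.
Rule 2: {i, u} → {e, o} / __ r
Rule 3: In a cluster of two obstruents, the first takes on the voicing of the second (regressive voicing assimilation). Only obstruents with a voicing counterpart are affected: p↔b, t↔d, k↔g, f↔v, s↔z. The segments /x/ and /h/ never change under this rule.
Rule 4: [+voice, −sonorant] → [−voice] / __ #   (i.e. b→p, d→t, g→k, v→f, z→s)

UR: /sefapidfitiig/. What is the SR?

sefabitfidiik

Rule 1 (intervocalic voicing): /p/ is a voiceless stop between vowels /a/ and /i/, so it voices to [b]. /t/ is a voiceless stop between vowels /i/ and /i/, so it voices to [d]. /sefapidfitiig/ → sefabidfidiig.
Rule 2 (pre-rhotic lowering): no segment meets the environment; /sefabidfidiig/ is unchanged.
Rule 3 (regressive voicing assimilation): /d/ precedes the voiceless obstruent /f/, so it devoices to [t] by assimilation. /sefabidfidiig/ → sefabitfidiig.
Rule 4 (final devoicing): /g/ is a voiced obstruent in word-final position, so it devoices to [k]. /sefabitfidiig/ → sefabitfidiik.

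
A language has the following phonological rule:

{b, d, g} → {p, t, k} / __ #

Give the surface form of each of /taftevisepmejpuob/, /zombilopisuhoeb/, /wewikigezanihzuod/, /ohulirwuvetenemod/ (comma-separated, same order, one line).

/taftevisepmejpuob/: /b/ is a voiced stop in word-final position, so it devoices to [p]. → [taftevisepmejpuop].
/zombilopisuhoeb/: /b/ is a voiced stop in word-final position, so it devoices to [p]. → [zombilopisuhoep].
/wewikigezanihzuod/: /d/ is a voiced stop in word-final position, so it devoices to [t]. → [wewikigezanihzuot].
/ohulirwuvetenemod/: /d/ is a voiced stop in word-final position, so it devoices to [t]. → [ohulirwuvetenemot].

taftevisepmejpuop, zombilopisuhoep, wewikigezanihzuot, ohulirwuvetenemot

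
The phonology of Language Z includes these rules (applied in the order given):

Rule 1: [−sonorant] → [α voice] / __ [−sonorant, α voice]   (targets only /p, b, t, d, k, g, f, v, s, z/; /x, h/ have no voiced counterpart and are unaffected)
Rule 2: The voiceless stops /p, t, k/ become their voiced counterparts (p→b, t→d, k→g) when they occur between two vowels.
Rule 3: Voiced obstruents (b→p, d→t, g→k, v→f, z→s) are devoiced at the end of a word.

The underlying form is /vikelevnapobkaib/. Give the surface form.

Rule 1 (regressive voicing assimilation): /b/ precedes the voiceless obstruent /k/, so it devoices to [p] by assimilation. /vikelevnapobkaib/ → vikelevnapopkaib.
Rule 2 (intervocalic voicing): /k/ is a voiceless stop between vowels /i/ and /e/, so it voices to [g]. /p/ is a voiceless stop between vowels /a/ and /o/, so it voices to [b]. /vikelevnapopkaib/ → vigelevnabopkaib.
Rule 3 (final devoicing): /b/ is a voiced obstruent in word-final position, so it devoices to [p]. /vigelevnabopkaib/ → vigelevnabopkaip.

vigelevnabopkaip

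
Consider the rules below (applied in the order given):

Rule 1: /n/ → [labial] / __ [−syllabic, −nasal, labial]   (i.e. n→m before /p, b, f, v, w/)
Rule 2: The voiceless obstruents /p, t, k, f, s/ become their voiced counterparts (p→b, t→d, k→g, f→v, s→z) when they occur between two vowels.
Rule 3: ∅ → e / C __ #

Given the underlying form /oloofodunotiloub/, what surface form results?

oloovodunodiloube

Rule 1 (nasal place assimilation): no segment meets the environment; /oloofodunotiloub/ is unchanged.
Rule 2 (intervocalic voicing): /f/ is a voiceless obstruent between vowels /o/ and /o/, so it voices to [v]. /t/ is a voiceless obstruent between vowels /o/ and /i/, so it voices to [d]. /oloofodunotiloub/ → oloovodunodiloub.
Rule 3 (final e-epenthesis): the form ends in the consonant /b/, so [e] is inserted word-finally. /oloovodunodiloub/ → oloovodunodiloube.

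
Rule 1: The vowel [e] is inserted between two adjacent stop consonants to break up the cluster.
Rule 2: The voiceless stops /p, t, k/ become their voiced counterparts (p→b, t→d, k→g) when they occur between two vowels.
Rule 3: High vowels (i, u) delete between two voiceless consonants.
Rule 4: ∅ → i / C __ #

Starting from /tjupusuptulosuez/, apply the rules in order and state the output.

Rule 1 (stop-cluster e-epenthesis): /p/ and /t/ form a stop–stop cluster, so [e] is inserted between them. /tjupusuptulosuez/ → tjupusupetulosuez.
Rule 2 (intervocalic voicing): /p/ is a voiceless stop between vowels /u/ and /u/, so it voices to [b]. /p/ is a voiceless stop between vowels /u/ and /e/, so it voices to [b]. /t/ is a voiceless stop between vowels /e/ and /u/, so it voices to [d]. /tjupusupetulosuez/ → tjubusubedulosuez.
Rule 3 (high vowel syncope): no segment meets the environment; /tjubusubedulosuez/ is unchanged.
Rule 4 (final i-epenthesis): the form ends in the consonant /z/, so [i] is inserted word-finally. /tjubusubedulosuez/ → tjubusubedulosuezi.

tjubusubedulosuezi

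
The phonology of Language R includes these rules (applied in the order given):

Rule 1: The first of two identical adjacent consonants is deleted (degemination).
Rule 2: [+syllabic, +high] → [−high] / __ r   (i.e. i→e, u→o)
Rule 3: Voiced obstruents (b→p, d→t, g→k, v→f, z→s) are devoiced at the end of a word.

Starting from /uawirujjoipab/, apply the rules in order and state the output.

uawerujoipap

Rule 1 (degemination): /jj/ is a geminate; the first /j/ deletes. /uawirujjoipab/ → uawirujoipab.
Rule 2 (pre-rhotic lowering): /i/ is a high vowel immediately before /r/, so it lowers to [e]. /uawirujoipab/ → uawerujoipab.
Rule 3 (final devoicing): /b/ is a voiced obstruent in word-final position, so it devoices to [p]. /uawerujoipab/ → uawerujoipap.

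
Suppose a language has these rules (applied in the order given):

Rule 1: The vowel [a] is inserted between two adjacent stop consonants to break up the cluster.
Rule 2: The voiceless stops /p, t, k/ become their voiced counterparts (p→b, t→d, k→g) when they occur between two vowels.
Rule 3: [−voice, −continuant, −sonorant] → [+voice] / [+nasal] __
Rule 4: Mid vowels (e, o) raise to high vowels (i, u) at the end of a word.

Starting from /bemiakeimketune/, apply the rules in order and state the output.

Rule 1 (stop-cluster a-epenthesis): no segment meets the environment; /bemiakeimketune/ is unchanged.
Rule 2 (intervocalic voicing): /k/ is a voiceless stop between vowels /a/ and /e/, so it voices to [g]. /t/ is a voiceless stop between vowels /e/ and /u/, so it voices to [d]. /bemiakeimketune/ → bemiageimkedune.
Rule 3 (post-nasal voicing): /k/ is a voiceless stop immediately after the nasal /m/, so it voices to [g]. /bemiageimkedune/ → bemiageimgedune.
Rule 4 (final vowel raising): /e/ is a mid vowel in word-final position, so it raises to [i]. /bemiageimgedune/ → bemiageimgeduni.

bemiageimgeduni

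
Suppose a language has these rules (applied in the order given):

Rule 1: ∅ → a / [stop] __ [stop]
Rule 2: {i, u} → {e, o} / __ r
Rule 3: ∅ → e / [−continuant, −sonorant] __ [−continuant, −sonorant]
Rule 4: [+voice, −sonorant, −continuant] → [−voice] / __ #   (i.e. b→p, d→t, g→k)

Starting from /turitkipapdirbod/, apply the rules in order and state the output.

Rule 1 (stop-cluster a-epenthesis): /t/ and /k/ form a stop–stop cluster, so [a] is inserted between them. /p/ and /d/ form a stop–stop cluster, so [a] is inserted between them. /turitkipapdirbod/ → turitakipapadirbod.
Rule 2 (pre-rhotic lowering): /u/ is a high vowel immediately before /r/, so it lowers to [o]. /i/ is a high vowel immediately before /r/, so it lowers to [e]. /turitakipapadirbod/ → toritakipapaderbod.
Rule 3 (stop-cluster e-epenthesis): no segment meets the environment; /toritakipapaderbod/ is unchanged.
Rule 4 (final devoicing): /d/ is a voiced stop in word-final position, so it devoices to [t]. /toritakipapaderbod/ → toritakipapaderbot.

toritakipapaderbot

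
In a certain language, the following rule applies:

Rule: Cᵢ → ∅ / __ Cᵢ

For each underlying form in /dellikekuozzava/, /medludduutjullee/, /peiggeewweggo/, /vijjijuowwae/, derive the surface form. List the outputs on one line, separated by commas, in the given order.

delikekuozava, medluduutjulee, peigeewego, vijijuowae

/dellikekuozzava/: /ll/ is a geminate; the first /l/ deletes. /zz/ is a geminate; the first /z/ deletes. → [delikekuozava].
/medludduutjullee/: /dd/ is a geminate; the first /d/ deletes. /ll/ is a geminate; the first /l/ deletes. → [medluduutjulee].
/peiggeewweggo/: /gg/ is a geminate; the first /g/ deletes. /ww/ is a geminate; the first /w/ deletes. /gg/ is a geminate; the first /g/ deletes. → [peigeewego].
/vijjijuowwae/: /jj/ is a geminate; the first /j/ deletes. /ww/ is a geminate; the first /w/ deletes. → [vijijuowae].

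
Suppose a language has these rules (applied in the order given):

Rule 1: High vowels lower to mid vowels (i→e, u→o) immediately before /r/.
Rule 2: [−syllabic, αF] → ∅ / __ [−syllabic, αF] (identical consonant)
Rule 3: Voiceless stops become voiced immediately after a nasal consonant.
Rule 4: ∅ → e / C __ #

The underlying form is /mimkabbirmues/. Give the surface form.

mimgabermuese

Rule 1 (pre-rhotic lowering): /i/ is a high vowel immediately before /r/, so it lowers to [e]. /mimkabbirmues/ → mimkabbermues.
Rule 2 (degemination): /bb/ is a geminate; the first /b/ deletes. /mimkabbermues/ → mimkabermues.
Rule 3 (post-nasal voicing): /k/ is a voiceless stop immediately after the nasal /m/, so it voices to [g]. /mimkabermues/ → mimgabermues.
Rule 4 (final e-epenthesis): the form ends in the consonant /s/, so [e] is inserted word-finally. /mimgabermues/ → mimgabermuese.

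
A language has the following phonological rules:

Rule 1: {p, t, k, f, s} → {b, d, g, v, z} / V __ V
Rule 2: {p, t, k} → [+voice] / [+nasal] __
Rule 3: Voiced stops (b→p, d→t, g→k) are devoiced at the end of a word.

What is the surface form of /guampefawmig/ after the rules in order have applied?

Rule 1 (intervocalic voicing): /f/ is a voiceless obstruent between vowels /e/ and /a/, so it voices to [v]. /guampefawmig/ → guampevawmig.
Rule 2 (post-nasal voicing): /p/ is a voiceless stop immediately after the nasal /m/, so it voices to [b]. /guampevawmig/ → guambevawmig.
Rule 3 (final devoicing): /g/ is a voiced stop in word-final position, so it devoices to [k]. /guambevawmig/ → guambevawmik.

guambevawmik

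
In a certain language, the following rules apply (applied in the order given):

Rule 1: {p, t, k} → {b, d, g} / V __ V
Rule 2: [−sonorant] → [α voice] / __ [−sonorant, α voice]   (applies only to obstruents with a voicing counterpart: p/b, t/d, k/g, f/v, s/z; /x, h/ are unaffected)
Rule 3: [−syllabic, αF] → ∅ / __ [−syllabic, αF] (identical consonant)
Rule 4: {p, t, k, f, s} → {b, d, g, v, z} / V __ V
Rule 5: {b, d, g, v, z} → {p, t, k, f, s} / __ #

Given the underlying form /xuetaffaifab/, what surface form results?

xuedavaivap

Rule 1 (intervocalic voicing): /t/ is a voiceless stop between vowels /e/ and /a/, so it voices to [d]. /xuetaffaifab/ → xuedaffaifab.
Rule 2 (regressive voicing assimilation): no segment meets the environment; /xuedaffaifab/ is unchanged.
Rule 3 (degemination): /ff/ is a geminate; the first /f/ deletes. /xuedaffaifab/ → xuedafaifab.
Rule 4 (intervocalic voicing): /f/ is a voiceless obstruent between vowels /a/ and /a/, so it voices to [v]. /f/ is a voiceless obstruent between vowels /i/ and /a/, so it voices to [v]. /xuedafaifab/ → xuedavaivab.
Rule 5 (final devoicing): /b/ is a voiced obstruent in word-final position, so it devoices to [p]. /xuedavaivab/ → xuedavaivap.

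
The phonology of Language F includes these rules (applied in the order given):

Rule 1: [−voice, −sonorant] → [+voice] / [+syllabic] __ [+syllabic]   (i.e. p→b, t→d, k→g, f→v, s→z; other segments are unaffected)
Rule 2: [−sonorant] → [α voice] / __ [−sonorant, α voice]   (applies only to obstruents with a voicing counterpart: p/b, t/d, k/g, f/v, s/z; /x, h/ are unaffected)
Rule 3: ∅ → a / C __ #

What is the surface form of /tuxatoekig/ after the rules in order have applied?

Rule 1 (intervocalic voicing): /t/ is a voiceless obstruent between vowels /a/ and /o/, so it voices to [d]. /k/ is a voiceless obstruent between vowels /e/ and /i/, so it voices to [g]. /tuxatoekig/ → tuxadoegig.
Rule 2 (regressive voicing assimilation): no segment meets the environment; /tuxadoegig/ is unchanged.
Rule 3 (final a-epenthesis): the form ends in the consonant /g/, so [a] is inserted word-finally. /tuxadoegig/ → tuxadoegiga.

tuxadoegiga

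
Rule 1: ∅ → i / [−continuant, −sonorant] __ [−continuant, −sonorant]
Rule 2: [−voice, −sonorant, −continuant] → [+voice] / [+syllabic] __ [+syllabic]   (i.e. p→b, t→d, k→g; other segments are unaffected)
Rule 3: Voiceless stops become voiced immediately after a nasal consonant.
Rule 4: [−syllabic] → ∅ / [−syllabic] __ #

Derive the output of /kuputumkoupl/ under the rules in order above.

kubudumgoup

Rule 1 (stop-cluster i-epenthesis): no segment meets the environment; /kuputumkoupl/ is unchanged.
Rule 2 (intervocalic voicing): /p/ is a voiceless stop between vowels /u/ and /u/, so it voices to [b]. /t/ is a voiceless stop between vowels /u/ and /u/, so it voices to [d]. /kuputumkoupl/ → kubudumkoupl.
Rule 3 (post-nasal voicing): /k/ is a voiceless stop immediately after the nasal /m/, so it voices to [g]. /kubudumkoupl/ → kubudumgoupl.
Rule 4 (final cluster simplification): /l/ is the second consonant of a word-final cluster /pl/, so it deletes. /kubudumgoupl/ → kubudumgoup.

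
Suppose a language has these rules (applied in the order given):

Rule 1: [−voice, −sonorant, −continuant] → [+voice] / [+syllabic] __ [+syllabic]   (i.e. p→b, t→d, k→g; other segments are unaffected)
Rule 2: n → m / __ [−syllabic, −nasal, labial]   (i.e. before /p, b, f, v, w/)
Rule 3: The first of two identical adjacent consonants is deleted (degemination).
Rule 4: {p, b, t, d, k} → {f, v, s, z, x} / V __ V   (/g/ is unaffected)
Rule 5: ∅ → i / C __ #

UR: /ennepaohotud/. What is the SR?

Rule 1 (intervocalic voicing): /p/ is a voiceless stop between vowels /e/ and /a/, so it voices to [b]. /t/ is a voiceless stop between vowels /o/ and /u/, so it voices to [d]. /ennepaohotud/ → ennebaohodud.
Rule 2 (nasal place assimilation): no segment meets the environment; /ennebaohodud/ is unchanged.
Rule 3 (degemination): /nn/ is a geminate; the first /n/ deletes. /ennebaohodud/ → enebaohodud.
Rule 4 (intervocalic spirantization): /b/ is a stop between vowels /e/ and /a/, so it spirantizes to the fricative [v]. /d/ is a stop between vowels /o/ and /u/, so it spirantizes to the fricative [z]. /enebaohodud/ → enevaohozud.
Rule 5 (final i-epenthesis): the form ends in the consonant /d/, so [i] is inserted word-finally. /enevaohozud/ → enevaohozudi.

enevaohozudi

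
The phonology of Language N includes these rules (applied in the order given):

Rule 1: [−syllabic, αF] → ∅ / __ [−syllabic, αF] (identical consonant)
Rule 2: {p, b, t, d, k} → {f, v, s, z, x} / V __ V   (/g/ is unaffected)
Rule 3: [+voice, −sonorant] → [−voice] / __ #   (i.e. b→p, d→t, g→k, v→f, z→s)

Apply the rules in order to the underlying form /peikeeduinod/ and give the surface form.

Rule 1 (degemination): no segment meets the environment; /peikeeduinod/ is unchanged.
Rule 2 (intervocalic spirantization): /k/ is a stop between vowels /i/ and /e/, so it spirantizes to the fricative [x]. /d/ is a stop between vowels /e/ and /u/, so it spirantizes to the fricative [z]. /peikeeduinod/ → peixeezuinod.
Rule 3 (final devoicing): /d/ is a voiced obstruent in word-final position, so it devoices to [t]. /peixeezuinod/ → peixeezuinot.

peixeezuinot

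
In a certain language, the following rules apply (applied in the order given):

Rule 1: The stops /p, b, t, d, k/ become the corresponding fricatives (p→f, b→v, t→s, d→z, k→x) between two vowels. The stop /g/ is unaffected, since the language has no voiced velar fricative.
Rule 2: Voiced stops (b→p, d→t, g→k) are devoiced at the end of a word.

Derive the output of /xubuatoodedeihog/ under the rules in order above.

Rule 1 (intervocalic spirantization): /b/ is a stop between vowels /u/ and /u/, so it spirantizes to the fricative [v]. /t/ is a stop between vowels /a/ and /o/, so it spirantizes to the fricative [s]. /d/ is a stop between vowels /o/ and /e/, so it spirantizes to the fricative [z]. /d/ is a stop between vowels /e/ and /e/, so it spirantizes to the fricative [z]. /xubuatoodedeihog/ → xuvuasoozezeihog.
Rule 2 (final devoicing): /g/ is a voiced stop in word-final position, so it devoices to [k]. /xuvuasoozezeihog/ → xuvuasoozezeihok.

xuvuasoozezeihok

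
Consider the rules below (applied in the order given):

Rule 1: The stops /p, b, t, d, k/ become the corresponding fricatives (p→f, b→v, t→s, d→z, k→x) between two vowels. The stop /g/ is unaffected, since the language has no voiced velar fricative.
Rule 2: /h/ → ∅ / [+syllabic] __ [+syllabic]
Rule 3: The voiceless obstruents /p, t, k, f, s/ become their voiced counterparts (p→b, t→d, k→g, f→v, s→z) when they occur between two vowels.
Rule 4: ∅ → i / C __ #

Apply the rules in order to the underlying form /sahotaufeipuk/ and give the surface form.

saozauveivuki

Rule 1 (intervocalic spirantization): /t/ is a stop between vowels /o/ and /a/, so it spirantizes to the fricative [s]. /p/ is a stop between vowels /i/ and /u/, so it spirantizes to the fricative [f]. /sahotaufeipuk/ → sahosaufeifuk.
Rule 2 (intervocalic h-deletion): /h/ occurs between vowels /a/ and /o/, so it deletes. /sahosaufeifuk/ → saosaufeifuk.
Rule 3 (intervocalic voicing): /s/ is a voiceless obstruent between vowels /o/ and /a/, so it voices to [z]. /f/ is a voiceless obstruent between vowels /u/ and /e/, so it voices to [v]. /f/ is a voiceless obstruent between vowels /i/ and /u/, so it voices to [v]. /saosaufeifuk/ → saozauveivuk.
Rule 4 (final i-epenthesis): the form ends in the consonant /k/, so [i] is inserted word-finally. /saozauveivuk/ → saozauveivuki.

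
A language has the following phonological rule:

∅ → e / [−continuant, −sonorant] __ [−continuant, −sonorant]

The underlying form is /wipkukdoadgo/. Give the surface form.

wipekukedoadego

/p/ and /k/ form a stop–stop cluster, so [e] is inserted between them.
/k/ and /d/ form a stop–stop cluster, so [e] is inserted between them.
/d/ and /g/ form a stop–stop cluster, so [e] is inserted between them.
Surface form: [wipekukedoadego].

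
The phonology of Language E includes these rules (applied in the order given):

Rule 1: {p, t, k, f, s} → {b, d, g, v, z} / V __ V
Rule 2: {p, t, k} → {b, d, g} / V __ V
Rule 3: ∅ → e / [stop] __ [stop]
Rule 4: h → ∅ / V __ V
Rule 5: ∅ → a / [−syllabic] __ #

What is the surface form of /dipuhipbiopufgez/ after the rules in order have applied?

Rule 1 (intervocalic voicing): /p/ is a voiceless obstruent between vowels /i/ and /u/, so it voices to [b]. /p/ is a voiceless obstruent between vowels /o/ and /u/, so it voices to [b]. /dipuhipbiopufgez/ → dibuhipbiobufgez.
Rule 2 (intervocalic voicing): no segment meets the environment; /dibuhipbiobufgez/ is unchanged.
Rule 3 (stop-cluster e-epenthesis): /p/ and /b/ form a stop–stop cluster, so [e] is inserted between them. /dibuhipbiobufgez/ → dibuhipebiobufgez.
Rule 4 (intervocalic h-deletion): /h/ occurs between vowels /u/ and /i/, so it deletes. /dibuhipebiobufgez/ → dibuipebiobufgez.
Rule 5 (final a-epenthesis): the form ends in the consonant /z/, so [a] is inserted word-finally. /dibuipebiobufgez/ → dibuipebiobufgeza.

dibuipebiobufgeza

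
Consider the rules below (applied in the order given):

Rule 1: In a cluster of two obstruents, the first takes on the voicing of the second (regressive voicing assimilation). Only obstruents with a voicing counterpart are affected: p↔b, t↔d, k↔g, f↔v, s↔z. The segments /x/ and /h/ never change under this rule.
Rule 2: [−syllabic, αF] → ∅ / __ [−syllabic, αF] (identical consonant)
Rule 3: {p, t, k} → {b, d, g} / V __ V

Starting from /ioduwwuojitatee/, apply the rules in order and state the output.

ioduwuojidadee

Rule 1 (regressive voicing assimilation): no segment meets the environment; /ioduwwuojitatee/ is unchanged.
Rule 2 (degemination): /ww/ is a geminate; the first /w/ deletes. /ioduwwuojitatee/ → ioduwuojitatee.
Rule 3 (intervocalic voicing): /t/ is a voiceless stop between vowels /i/ and /a/, so it voices to [d]. /t/ is a voiceless stop between vowels /a/ and /e/, so it voices to [d]. /ioduwuojitatee/ → ioduwuojidadee.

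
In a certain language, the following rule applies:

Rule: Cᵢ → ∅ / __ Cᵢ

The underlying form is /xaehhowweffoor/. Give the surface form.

/hh/ is a geminate; the first /h/ deletes.
/ww/ is a geminate; the first /w/ deletes.
/ff/ is a geminate; the first /f/ deletes.
The other instances of /x/, /h/, /w/, /f/, /r/ do not occur in the required environment and remain unchanged.
Surface form: [xaehowefoor].

xaehowefoor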